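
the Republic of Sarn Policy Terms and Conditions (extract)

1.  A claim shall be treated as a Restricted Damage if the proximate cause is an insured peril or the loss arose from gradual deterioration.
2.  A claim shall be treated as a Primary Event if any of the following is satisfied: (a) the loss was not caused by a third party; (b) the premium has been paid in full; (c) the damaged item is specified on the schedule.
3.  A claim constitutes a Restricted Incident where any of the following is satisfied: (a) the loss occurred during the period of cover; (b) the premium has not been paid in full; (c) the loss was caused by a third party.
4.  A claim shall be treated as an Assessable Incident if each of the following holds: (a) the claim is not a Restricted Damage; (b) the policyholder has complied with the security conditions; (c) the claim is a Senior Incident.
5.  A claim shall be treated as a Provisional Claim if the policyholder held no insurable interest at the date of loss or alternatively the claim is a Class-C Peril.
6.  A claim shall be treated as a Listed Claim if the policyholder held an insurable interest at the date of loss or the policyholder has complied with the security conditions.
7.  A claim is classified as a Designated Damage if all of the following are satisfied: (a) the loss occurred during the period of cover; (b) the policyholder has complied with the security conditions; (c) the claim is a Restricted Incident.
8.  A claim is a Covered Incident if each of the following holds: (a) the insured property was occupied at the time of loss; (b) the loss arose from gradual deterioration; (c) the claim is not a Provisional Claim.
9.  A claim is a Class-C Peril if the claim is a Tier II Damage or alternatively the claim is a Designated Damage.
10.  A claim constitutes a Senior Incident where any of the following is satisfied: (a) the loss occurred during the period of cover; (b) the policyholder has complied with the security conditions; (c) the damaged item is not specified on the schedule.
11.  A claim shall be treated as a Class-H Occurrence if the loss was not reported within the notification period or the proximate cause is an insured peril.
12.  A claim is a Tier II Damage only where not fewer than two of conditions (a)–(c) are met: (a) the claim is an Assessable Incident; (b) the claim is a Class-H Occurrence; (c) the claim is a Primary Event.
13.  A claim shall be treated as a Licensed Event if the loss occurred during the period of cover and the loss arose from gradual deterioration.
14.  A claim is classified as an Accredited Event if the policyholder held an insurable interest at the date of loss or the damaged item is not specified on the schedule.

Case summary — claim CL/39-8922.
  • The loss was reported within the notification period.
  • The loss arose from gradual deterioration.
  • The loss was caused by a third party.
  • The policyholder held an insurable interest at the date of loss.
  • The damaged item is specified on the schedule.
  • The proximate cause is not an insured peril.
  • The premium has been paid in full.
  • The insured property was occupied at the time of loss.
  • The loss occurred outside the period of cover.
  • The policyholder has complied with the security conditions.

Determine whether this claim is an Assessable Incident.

No

Under paragraph 1: the proximate cause is an insured peril? no; or the loss arose from gradual deterioration? yes. So the claim is a Restricted Damage.
Under paragraph 10: the loss occurred during the period of cover? no; or the policyholder has complied with the security conditions? yes; or the damaged item is not specified on the schedule? no. So the claim is a Senior Incident.
Under paragraph 4: not a Restricted Damage (paragraph 1)? no; and the policyholder has complied with the security conditions? yes; and Senior Incident (paragraph 10)? yes. So the claim is not an Assessable Incident.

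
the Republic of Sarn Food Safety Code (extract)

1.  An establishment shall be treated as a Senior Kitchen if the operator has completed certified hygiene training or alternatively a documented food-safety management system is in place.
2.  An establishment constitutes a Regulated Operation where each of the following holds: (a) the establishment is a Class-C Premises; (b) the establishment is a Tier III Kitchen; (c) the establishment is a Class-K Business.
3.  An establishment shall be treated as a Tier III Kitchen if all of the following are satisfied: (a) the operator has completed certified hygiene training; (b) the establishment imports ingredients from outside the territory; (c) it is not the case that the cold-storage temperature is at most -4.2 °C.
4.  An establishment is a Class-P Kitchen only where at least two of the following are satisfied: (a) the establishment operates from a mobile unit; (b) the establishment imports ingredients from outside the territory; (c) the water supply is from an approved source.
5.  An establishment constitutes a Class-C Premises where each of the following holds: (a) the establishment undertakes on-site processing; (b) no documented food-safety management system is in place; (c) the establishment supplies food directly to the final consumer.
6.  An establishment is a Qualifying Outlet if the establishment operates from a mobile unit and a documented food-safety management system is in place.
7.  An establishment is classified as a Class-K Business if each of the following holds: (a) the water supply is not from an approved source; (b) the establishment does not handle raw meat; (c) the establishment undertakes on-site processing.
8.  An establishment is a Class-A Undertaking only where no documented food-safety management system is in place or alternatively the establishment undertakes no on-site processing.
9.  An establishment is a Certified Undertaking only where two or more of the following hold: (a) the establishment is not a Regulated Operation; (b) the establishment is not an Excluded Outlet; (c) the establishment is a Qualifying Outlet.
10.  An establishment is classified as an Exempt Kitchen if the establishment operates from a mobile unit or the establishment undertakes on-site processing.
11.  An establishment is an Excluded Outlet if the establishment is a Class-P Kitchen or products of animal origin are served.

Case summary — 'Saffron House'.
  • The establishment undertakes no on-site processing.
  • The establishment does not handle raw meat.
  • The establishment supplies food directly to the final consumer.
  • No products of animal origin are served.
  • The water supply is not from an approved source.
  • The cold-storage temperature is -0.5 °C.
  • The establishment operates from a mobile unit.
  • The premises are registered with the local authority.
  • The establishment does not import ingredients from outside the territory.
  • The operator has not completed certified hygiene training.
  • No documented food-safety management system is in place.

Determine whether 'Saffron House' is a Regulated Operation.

Under paragraph 5: the establishment undertakes on-site processing? no; and no documented food-safety management system is in place? yes; and the establishment supplies food directly to the final consumer? yes. So the establishment is not a Class-C Premises.
Under paragraph 3: the operator has completed certified hygiene training? no; and the establishment imports ingredients from outside the territory? no; and cold-storage temperature: -0.5 °C ≤ -4.2 °C? no, so negated condition yes. So the establishment is not a Tier III Kitchen.
Under paragraph 7: the water supply is not from an approved source? yes; and the establishment does not handle raw meat? yes; and the establishment undertakes on-site processing? no. So the establishment is not a Class-K Business.
Under paragraph 2: Class-C Premises (paragraph 5)? no; and Tier III Kitchen (paragraph 3)? no; and Class-K Business (paragraph 7)? no. So the establishment is not a Regulated Operation.

No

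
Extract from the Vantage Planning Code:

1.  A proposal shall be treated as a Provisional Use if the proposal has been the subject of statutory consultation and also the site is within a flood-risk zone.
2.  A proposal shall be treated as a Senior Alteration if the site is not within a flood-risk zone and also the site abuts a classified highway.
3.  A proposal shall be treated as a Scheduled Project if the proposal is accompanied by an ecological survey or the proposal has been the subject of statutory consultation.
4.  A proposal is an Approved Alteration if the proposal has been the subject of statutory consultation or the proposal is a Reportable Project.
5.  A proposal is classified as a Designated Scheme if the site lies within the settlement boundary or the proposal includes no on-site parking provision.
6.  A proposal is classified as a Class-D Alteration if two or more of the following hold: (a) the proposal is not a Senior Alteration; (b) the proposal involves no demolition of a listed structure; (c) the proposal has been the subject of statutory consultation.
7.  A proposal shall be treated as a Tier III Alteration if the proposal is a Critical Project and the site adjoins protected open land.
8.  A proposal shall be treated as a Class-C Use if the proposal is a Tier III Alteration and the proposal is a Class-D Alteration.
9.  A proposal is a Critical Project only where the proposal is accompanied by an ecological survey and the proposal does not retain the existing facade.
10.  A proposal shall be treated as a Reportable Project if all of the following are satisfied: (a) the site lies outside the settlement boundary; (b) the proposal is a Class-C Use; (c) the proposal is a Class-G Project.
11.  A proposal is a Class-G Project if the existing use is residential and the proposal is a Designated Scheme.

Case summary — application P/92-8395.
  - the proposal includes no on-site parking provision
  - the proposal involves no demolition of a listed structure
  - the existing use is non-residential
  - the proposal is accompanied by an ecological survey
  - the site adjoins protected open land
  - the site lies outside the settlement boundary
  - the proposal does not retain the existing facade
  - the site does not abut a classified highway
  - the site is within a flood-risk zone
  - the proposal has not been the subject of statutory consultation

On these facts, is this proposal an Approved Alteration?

No

paragraph 9 — Critical Project: [the proposal is accompanied by an ecological survey? yes] AND [the proposal does not retain the existing facade? yes] → satisfied.
paragraph 7 — Tier III Alteration: [Critical Project (paragraph 9)? yes] AND [the site adjoins protected open land? yes] → satisfied.
paragraph 2 — Senior Alteration: [the site is not within a flood-risk zone? no] AND [the site abuts a classified highway? no] → not satisfied.
paragraph 6 — Class-D Alteration: not a Senior Alteration (paragraph 2)? yes; the proposal involves no demolition of a listed structure? yes; the proposal has been the subject of statutory consultation? no — 2 of 3 hold (need ≥2) → satisfied.
paragraph 8 — Class-C Use: [Tier III Alteration (paragraph 7)? yes] AND [Class-D Alteration (paragraph 6)? yes] → satisfied.
paragraph 5 — Designated Scheme: [the site lies within the settlement boundary? no] OR [the proposal includes no on-site parking provision? yes] → satisfied.
paragraph 11 — Class-G Project: [the existing use is residential? no] AND [Designated Scheme (paragraph 5)? yes] → not satisfied.
paragraph 10 — Reportable Project: [the site lies outside the settlement boundary? yes] AND [Class-C Use (paragraph 8)? yes] AND [Class-G Project (paragraph 11)? no] → not satisfied.
paragraph 4 — Approved Alteration: [the proposal has been the subject of statutory consultation? no] OR [Reportable Project (paragraph 10)? no] → not satisfied.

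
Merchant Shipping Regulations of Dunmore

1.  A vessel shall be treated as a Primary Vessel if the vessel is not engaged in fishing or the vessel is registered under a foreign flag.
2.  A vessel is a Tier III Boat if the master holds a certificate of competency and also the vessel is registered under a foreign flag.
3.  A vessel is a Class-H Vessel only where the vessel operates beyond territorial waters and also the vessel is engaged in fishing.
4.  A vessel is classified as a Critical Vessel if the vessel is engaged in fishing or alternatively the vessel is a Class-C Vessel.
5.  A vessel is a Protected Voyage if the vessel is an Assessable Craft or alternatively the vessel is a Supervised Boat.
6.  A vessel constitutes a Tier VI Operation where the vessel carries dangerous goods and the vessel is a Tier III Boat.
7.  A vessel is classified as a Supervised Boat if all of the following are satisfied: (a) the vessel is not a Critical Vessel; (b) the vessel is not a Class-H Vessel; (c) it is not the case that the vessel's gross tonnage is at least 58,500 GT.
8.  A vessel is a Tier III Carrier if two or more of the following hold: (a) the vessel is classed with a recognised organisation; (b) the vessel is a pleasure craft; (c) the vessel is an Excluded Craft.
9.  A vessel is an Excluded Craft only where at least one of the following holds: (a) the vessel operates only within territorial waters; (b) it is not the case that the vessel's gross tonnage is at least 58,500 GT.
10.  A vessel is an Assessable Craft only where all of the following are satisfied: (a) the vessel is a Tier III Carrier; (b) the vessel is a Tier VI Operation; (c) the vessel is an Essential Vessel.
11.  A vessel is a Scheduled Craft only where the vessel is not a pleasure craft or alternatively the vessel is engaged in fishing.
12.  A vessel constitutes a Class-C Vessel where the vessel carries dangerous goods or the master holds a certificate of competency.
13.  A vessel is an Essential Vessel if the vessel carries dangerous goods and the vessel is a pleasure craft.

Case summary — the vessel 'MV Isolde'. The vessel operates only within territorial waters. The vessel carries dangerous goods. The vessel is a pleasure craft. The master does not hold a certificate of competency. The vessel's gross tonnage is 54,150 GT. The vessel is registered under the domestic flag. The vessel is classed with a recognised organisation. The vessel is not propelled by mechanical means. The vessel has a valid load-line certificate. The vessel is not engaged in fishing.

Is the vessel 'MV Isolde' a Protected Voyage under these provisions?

paragraph 9 — Excluded Craft: [the vessel operates only within territorial waters? yes] OR [vessel's gross tonnage: 54,150 GT ≥ 58,500 GT? no, so negated condition yes] → satisfied.
paragraph 8 — Tier III Carrier: the vessel is classed with a recognised organisation? yes; the vessel is a pleasure craft? yes; Excluded Craft (paragraph 9)? yes — 3 of 3 hold (need ≥2) → satisfied.
paragraph 2 — Tier III Boat: [the master holds a certificate of competency? no] AND [the vessel is registered under a foreign flag? no] → not satisfied.
paragraph 6 — Tier VI Operation: [the vessel carries dangerous goods? yes] AND [Tier III Boat (paragraph 2)? no] → not satisfied.
paragraph 13 — Essential Vessel: [the vessel carries dangerous goods? yes] AND [the vessel is a pleasure craft? yes] → satisfied.
paragraph 10 — Assessable Craft: [Tier III Carrier (paragraph 8)? yes] AND [Tier VI Operation (paragraph 6)? no] AND [Essential Vessel (paragraph 13)? yes] → not satisfied.
paragraph 12 — Class-C Vessel: [the vessel carries dangerous goods? yes] OR [the master holds a certificate of competency? no] → satisfied.
paragraph 4 — Critical Vessel: [the vessel is engaged in fishing? no] OR [Class-C Vessel (paragraph 12)? yes] → satisfied.
paragraph 3 — Class-H Vessel: [the vessel operates beyond territorial waters? no] AND [the vessel is engaged in fishing? no] → not satisfied.
paragraph 7 — Supervised Boat: [not a Critical Vessel (paragraph 4)? no] AND [not a Class-H Vessel (paragraph 3)? yes] AND [vessel's gross tonnage: 54,150 GT ≥ 58,500 GT? no, so negated condition yes] → not satisfied.
paragraph 5 — Protected Voyage: [Assessable Craft (paragraph 10)? no] OR [Supervised Boat (paragraph 7)? no] → not satisfied.

No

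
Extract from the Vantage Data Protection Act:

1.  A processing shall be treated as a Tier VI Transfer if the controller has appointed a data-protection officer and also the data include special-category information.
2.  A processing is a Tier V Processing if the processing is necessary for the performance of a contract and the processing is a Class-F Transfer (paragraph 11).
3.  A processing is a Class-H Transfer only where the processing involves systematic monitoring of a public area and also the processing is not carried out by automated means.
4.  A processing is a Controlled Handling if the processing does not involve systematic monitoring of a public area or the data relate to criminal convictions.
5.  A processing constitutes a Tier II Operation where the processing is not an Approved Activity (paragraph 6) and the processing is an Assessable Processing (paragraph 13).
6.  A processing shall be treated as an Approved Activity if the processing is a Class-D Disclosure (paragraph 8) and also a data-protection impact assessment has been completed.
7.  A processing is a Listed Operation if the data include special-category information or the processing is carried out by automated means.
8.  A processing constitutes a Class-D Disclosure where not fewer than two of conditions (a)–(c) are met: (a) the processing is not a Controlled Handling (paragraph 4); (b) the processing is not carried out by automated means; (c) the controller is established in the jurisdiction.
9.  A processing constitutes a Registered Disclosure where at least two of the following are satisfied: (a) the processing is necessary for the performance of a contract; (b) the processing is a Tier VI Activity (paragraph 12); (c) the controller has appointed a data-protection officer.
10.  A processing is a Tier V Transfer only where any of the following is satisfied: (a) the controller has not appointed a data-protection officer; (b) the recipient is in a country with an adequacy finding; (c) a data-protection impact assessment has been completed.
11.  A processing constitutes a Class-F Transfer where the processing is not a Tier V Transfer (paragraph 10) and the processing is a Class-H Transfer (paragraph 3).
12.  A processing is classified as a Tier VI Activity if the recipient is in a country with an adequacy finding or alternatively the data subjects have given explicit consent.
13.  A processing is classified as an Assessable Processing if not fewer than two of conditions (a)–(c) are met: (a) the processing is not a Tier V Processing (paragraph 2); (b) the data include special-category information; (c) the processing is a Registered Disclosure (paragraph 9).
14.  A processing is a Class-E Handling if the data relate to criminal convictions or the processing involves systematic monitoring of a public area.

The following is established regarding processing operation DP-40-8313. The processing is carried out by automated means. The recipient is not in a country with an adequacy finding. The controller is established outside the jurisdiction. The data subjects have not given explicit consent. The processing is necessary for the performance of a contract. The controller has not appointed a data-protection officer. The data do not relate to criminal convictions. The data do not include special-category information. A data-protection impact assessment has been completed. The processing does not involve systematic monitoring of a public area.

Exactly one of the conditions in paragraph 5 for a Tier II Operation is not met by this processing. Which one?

paragraph 4 — Controlled Handling: [the processing does not involve systematic monitoring of a public area? yes] OR [the data relate to criminal convictions? no] → satisfied.
paragraph 8 — Class-D Disclosure: not a Controlled Handling (paragraph 4)? no; the processing is not carried out by automated means? no; the controller is established in the jurisdiction? no — 0 of 3 hold (need ≥2) → not satisfied.
paragraph 6 — Approved Activity: [Class-D Disclosure (paragraph 8)? no] AND [a data-protection impact assessment has been completed? yes] → not satisfied.
paragraph 10 — Tier V Transfer: [the controller has not appointed a data-protection officer? yes] OR [the recipient is in a country with an adequacy finding? no] OR [a data-protection impact assessment has been completed? yes] → satisfied.
paragraph 3 — Class-H Transfer: [the processing involves systematic monitoring of a public area? no] AND [the processing is not carried out by automated means? no] → not satisfied.
paragraph 11 — Class-F Transfer: [not a Tier V Transfer (paragraph 10)? no] AND [Class-H Transfer (paragraph 3)? no] → not satisfied.
paragraph 2 — Tier V Processing: [the processing is necessary for the performance of a contract? yes] AND [Class-F Transfer (paragraph 11)? no] → not satisfied.
paragraph 12 — Tier VI Activity: [the recipient is in a country with an adequacy finding? no] OR [the data subjects have given explicit consent? no] → not satisfied.
paragraph 9 — Registered Disclosure: the processing is necessary for the performance of a contract? yes; Tier VI Activity (paragraph 12)? no; the controller has appointed a data-protection officer? no — 1 of 3 hold (need ≥2) → not satisfied.
paragraph 13 — Assessable Processing: not a Tier V Processing (paragraph 2)? yes; the data include special-category information? no; Registered Disclosure (paragraph 9)? no — 1 of 3 hold (need ≥2) → not satisfied.
paragraph 5 — Tier II Operation: [not an Approved Activity (paragraph 6)? yes] AND [Assessable Processing (paragraph 13)? no] → not satisfied.

Assessable Processing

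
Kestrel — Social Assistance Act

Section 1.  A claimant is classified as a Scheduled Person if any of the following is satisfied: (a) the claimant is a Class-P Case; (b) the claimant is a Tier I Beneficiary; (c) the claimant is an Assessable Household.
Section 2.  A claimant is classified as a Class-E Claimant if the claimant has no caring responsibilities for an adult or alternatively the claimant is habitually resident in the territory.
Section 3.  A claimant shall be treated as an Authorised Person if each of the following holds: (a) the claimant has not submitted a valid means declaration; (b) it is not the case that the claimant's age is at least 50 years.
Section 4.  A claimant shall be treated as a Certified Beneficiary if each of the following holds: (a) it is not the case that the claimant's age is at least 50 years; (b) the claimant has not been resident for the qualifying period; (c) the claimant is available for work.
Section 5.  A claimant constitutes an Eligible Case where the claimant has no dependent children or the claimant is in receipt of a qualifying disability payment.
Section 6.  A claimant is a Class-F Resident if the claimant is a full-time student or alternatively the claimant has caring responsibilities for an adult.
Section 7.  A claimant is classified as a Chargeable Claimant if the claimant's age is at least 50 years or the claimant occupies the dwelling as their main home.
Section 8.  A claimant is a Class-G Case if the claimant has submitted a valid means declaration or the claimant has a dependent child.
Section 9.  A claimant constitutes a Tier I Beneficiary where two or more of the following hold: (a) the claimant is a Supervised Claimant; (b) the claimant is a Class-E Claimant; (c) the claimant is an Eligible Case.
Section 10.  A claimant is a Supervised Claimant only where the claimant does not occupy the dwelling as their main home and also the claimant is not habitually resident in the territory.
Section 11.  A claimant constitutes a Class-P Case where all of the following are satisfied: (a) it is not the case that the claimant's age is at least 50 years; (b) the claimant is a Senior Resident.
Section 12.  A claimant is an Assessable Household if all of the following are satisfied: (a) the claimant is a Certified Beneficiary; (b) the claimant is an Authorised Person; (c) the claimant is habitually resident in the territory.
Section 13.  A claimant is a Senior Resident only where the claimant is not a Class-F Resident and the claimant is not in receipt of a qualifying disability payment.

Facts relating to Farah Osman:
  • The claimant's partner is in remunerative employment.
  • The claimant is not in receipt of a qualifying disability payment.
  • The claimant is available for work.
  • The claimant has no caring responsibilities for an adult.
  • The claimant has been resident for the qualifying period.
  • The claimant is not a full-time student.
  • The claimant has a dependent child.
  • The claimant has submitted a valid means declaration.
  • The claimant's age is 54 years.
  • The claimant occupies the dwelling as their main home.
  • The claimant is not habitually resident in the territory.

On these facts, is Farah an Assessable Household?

Under section 4: claimant's age: 54 years ≥ 50 years? yes, so negated condition no; and the claimant has not been resident for the qualifying period? no; and the claimant is available for work? yes. So the claimant is not a Certified Beneficiary.
Under section 3: the claimant has not submitted a valid means declaration? no; and claimant's age: 54 years ≥ 50 years? yes, so negated condition no. So the claimant is not an Authorised Person.
Under section 12: Certified Beneficiary (section 4)? no; and Authorised Person (section 3)? no; and the claimant is habitually resident in the territory? no. So the claimant is not an Assessable Household.

No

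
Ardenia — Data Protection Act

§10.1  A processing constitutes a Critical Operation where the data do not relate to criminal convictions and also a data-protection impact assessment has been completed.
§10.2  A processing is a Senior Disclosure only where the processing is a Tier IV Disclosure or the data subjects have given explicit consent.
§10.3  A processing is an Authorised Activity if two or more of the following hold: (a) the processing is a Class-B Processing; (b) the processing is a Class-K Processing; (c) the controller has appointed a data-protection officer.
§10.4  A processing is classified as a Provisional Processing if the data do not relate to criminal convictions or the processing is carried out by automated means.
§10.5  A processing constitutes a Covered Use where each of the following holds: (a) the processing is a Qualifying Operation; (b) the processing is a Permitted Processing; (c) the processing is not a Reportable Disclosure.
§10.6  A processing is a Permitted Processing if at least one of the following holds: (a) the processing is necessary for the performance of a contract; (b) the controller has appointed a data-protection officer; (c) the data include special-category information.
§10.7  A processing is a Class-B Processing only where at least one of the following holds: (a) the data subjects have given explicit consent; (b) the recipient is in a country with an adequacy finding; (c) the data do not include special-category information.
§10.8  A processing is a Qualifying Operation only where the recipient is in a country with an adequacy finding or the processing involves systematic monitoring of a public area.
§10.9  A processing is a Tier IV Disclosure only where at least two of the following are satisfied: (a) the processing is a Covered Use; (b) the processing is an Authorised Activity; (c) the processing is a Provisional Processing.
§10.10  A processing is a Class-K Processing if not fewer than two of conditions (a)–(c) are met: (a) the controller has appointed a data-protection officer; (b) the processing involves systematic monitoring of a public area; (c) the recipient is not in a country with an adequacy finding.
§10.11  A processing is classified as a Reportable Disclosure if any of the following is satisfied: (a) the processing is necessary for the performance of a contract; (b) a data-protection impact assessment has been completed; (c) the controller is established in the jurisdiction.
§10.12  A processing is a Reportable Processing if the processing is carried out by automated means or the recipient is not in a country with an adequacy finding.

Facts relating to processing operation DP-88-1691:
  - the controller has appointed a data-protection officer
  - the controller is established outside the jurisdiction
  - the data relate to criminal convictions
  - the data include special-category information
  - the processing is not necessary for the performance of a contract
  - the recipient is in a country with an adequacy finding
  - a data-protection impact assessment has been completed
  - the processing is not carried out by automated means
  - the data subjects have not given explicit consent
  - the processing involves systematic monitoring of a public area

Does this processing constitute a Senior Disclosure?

No

Under §10.8: the recipient is in a country with an adequacy finding? yes; or the processing involves systematic monitoring of a public area? yes. So the processing is a Qualifying Operation.
Under §10.6: the processing is necessary for the performance of a contract? no; or the controller has appointed a data-protection officer? yes; or the data include special-category information? yes. So the processing is a Permitted Processing.
Under §10.11: the processing is necessary for the performance of a contract? no; or a data-protection impact assessment has been completed? yes; or the controller is established in the jurisdiction? no. So the processing is a Reportable Disclosure.
Under §10.5: Qualifying Operation (§10.8)? yes; and Permitted Processing (§10.6)? yes; and not a Reportable Disclosure (§10.11)? no. So the processing is not a Covered Use.
Under §10.7: the data subjects have given explicit consent? no; or the recipient is in a country with an adequacy finding? yes; or the data do not include special-category information? no. So the processing is a Class-B Processing.
Under §10.10: the controller has appointed a data-protection officer? yes; the processing involves systematic monitoring of a public area? yes; the recipient is not in a country with an adequacy finding? no — 2 of 3 hold (need ≥2) → satisfied.
Under §10.3: Class-B Processing (§10.7)? yes; Class-K Processing (§10.10)? yes; the controller has appointed a data-protection officer? yes — 3 of 3 hold (need ≥2) → satisfied.
Under §10.4: the data do not relate to criminal convictions? no; or the processing is carried out by automated means? no. So the processing is not a Provisional Processing.
Under §10.9: Covered Use (§10.5)? no; Authorised Activity (§10.3)? yes; Provisional Processing (§10.4)? no — 1 of 3 hold (need ≥2) → not satisfied.
Under §10.2: Tier IV Disclosure (§10.9)? no; or the data subjects have given explicit consent? no. So the processing is not a Senior Disclosure.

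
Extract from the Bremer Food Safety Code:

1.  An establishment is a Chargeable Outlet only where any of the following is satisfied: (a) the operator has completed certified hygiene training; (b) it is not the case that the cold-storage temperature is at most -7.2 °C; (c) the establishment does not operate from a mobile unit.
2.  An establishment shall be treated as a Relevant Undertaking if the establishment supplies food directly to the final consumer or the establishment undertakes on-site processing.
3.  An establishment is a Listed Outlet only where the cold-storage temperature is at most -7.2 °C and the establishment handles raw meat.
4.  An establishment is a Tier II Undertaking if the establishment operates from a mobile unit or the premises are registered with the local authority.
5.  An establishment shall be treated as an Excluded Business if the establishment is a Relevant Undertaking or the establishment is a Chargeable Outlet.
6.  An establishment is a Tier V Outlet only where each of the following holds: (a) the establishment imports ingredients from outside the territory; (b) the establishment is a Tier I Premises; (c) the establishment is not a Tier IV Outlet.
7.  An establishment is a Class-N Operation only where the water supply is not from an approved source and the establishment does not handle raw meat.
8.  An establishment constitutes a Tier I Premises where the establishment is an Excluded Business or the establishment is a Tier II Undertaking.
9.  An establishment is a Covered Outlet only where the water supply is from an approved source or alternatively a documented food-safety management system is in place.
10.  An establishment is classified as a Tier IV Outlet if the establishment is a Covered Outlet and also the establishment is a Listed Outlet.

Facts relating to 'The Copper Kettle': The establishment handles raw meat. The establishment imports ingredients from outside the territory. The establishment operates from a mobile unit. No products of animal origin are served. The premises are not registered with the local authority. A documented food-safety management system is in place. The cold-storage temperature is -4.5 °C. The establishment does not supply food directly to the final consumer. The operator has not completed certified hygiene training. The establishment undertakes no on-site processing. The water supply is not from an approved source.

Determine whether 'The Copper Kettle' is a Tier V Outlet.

paragraph 2 — Relevant Undertaking: [the establishment supplies food directly to the final consumer? no] OR [the establishment undertakes on-site processing? no] → not satisfied.
paragraph 1 — Chargeable Outlet: [the operator has completed certified hygiene training? no] OR [cold-storage temperature: -4.5 °C ≤ -7.2 °C? no, so negated condition yes] OR [the establishment does not operate from a mobile unit? no] → satisfied.
paragraph 5 — Excluded Business: [Relevant Undertaking (paragraph 2)? no] OR [Chargeable Outlet (paragraph 1)? yes] → satisfied.
paragraph 4 — Tier II Undertaking: [the establishment operates from a mobile unit? yes] OR [the premises are registered with the local authority? no] → satisfied.
paragraph 8 — Tier I Premises: [Excluded Business (paragraph 5)? yes] OR [Tier II Undertaking (paragraph 4)? yes] → satisfied.
paragraph 9 — Covered Outlet: [the water supply is from an approved source? no] OR [a documented food-safety management system is in place? yes] → satisfied.
paragraph 3 — Listed Outlet: [cold-storage temperature: -4.5 °C ≤ -7.2 °C? no] AND [the establishment handles raw meat? yes] → not satisfied.
paragraph 10 — Tier IV Outlet: [Covered Outlet (paragraph 9)? yes] AND [Listed Outlet (paragraph 3)? no] → not satisfied.
paragraph 6 — Tier V Outlet: [the establishment imports ingredients from outside the territory? yes] AND [Tier I Premises (paragraph 8)? yes] AND [not a Tier IV Outlet (paragraph 10)? yes] → satisfied.

Yes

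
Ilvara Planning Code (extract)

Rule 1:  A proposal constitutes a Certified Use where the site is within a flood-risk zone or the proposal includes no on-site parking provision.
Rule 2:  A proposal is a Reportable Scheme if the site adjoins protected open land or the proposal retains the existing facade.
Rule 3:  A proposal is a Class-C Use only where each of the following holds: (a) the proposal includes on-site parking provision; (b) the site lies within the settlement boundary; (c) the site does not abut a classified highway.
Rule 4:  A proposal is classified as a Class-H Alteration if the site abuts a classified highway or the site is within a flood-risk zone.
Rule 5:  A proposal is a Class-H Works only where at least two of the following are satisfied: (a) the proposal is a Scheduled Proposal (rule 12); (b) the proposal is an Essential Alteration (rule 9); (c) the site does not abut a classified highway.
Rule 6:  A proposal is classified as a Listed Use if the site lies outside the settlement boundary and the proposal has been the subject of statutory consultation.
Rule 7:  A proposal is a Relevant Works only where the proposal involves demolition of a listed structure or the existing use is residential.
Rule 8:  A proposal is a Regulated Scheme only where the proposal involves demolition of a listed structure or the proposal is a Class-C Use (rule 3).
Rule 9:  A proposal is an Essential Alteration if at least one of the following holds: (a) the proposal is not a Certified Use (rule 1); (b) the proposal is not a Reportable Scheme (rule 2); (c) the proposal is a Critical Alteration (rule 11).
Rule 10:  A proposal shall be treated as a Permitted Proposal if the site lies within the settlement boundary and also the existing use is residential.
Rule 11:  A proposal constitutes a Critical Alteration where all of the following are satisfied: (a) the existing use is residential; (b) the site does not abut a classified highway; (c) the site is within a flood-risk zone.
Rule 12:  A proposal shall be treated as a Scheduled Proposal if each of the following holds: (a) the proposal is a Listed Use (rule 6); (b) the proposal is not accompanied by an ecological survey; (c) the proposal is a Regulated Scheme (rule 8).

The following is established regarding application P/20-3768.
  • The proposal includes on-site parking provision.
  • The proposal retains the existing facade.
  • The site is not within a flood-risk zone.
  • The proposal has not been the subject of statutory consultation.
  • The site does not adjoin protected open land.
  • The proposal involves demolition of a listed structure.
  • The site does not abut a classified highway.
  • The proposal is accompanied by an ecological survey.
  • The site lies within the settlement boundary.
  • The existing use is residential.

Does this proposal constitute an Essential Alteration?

rule 1 — Certified Use: [the site is within a flood-risk zone? no] OR [the proposal includes no on-site parking provision? no] → not satisfied.
rule 2 — Reportable Scheme: [the site adjoins protected open land? no] OR [the proposal retains the existing facade? yes] → satisfied.
rule 11 — Critical Alteration: [the existing use is residential? yes] AND [the site does not abut a classified highway? yes] AND [the site is within a flood-risk zone? no] → not satisfied.
rule 9 — Essential Alteration: [not a Certified Use (rule 1)? yes] OR [not a Reportable Scheme (rule 2)? no] OR [Critical Alteration (rule 11)? no] → satisfied.

Yes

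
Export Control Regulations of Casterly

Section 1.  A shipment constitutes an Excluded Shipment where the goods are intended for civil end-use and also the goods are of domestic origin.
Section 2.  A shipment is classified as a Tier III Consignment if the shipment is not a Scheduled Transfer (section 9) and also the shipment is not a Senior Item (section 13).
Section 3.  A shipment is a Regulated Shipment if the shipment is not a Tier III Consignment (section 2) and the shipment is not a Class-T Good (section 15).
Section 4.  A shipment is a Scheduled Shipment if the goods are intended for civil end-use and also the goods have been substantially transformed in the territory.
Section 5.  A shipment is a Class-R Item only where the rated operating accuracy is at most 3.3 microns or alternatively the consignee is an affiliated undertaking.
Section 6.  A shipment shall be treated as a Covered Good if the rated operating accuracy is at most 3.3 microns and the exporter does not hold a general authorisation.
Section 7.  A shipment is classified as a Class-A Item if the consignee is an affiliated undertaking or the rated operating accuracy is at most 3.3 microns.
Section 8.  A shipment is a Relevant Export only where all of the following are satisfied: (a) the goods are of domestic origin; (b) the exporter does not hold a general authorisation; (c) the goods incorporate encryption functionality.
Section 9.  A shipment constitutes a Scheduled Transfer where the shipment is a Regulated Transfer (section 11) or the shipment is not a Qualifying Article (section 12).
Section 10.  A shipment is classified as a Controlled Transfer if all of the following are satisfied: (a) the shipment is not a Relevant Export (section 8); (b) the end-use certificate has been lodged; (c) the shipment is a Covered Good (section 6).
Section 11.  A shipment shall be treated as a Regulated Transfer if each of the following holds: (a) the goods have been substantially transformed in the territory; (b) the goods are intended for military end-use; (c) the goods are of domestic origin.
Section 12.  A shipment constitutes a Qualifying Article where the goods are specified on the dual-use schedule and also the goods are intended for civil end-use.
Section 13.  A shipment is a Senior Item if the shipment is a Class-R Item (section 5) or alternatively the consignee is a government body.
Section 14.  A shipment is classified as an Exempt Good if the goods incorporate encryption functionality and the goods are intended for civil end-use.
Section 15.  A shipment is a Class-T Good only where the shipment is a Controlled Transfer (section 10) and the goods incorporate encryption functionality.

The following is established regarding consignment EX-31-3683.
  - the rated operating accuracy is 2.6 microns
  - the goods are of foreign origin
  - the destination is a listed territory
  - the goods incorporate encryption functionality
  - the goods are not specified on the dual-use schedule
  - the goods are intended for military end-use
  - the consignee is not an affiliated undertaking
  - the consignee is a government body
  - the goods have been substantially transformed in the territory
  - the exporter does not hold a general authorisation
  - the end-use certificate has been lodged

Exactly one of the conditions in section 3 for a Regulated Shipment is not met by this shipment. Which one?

Under section 11: the goods have been substantially transformed in the territory? yes; and the goods are intended for military end-use? yes; and the goods are of domestic origin? no. So the shipment is not a Regulated Transfer.
Under section 12: the goods are specified on the dual-use schedule? no; and the goods are intended for civil end-use? no. So the shipment is not a Qualifying Article.
Under section 9: Regulated Transfer (section 11)? no; or not a Qualifying Article (section 12)? yes. So the shipment is a Scheduled Transfer.
Under section 5: rated operating accuracy: 2.6 microns ≤ 3.3 microns? yes; or the consignee is an affiliated undertaking? no. So the shipment is a Class-R Item.
Under section 13: Class-R Item (section 5)? yes; or the consignee is a government body? yes. So the shipment is a Senior Item.
Under section 2: not a Scheduled Transfer (section 9)? no; and not a Senior Item (section 13)? no. So the shipment is not a Tier III Consignment.
Under section 8: the goods are of domestic origin? no; and the exporter does not hold a general authorisation? yes; and the goods incorporate encryption functionality? yes. So the shipment is not a Relevant Export.
Under section 6: rated operating accuracy: 2.6 microns ≤ 3.3 microns? yes; and the exporter does not hold a general authorisation? yes. So the shipment is a Covered Good.
Under section 10: not a Relevant Export (section 8)? yes; and the end-use certificate has been lodged? yes; and Covered Good (section 6)? yes. So the shipment is a Controlled Transfer.
Under section 15: Controlled Transfer (section 10)? yes; and the goods incorporate encryption functionality? yes. So the shipment is a Class-T Good.
Under section 3: not a Tier III Consignment (section 2)? yes; and not a Class-T Good (section 15)? no. So the shipment is not a Regulated Shipment.

Class-T Good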